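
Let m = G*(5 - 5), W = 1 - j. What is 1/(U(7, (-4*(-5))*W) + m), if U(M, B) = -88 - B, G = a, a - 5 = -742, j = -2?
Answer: -1/148 ≈ -0.0067568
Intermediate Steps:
a = -737 (a = 5 - 742 = -737)
G = -737
W = 3 (W = 1 - 1*(-2) = 1 + 2 = 3)
m = 0 (m = -737*(5 - 5) = -737*0 = 0)
1/(U(7, (-4*(-5))*W) + m) = 1/((-88 - (-4*(-5))*3) + 0) = 1/((-88 - 20*3) + 0) = 1/((-88 - 1*60) + 0) = 1/((-88 - 60) + 0) = 1/(-148 + 0) = 1/(-148) = -1/148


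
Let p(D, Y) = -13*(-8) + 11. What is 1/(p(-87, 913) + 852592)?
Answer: 1/852707 ≈ 1.1727e-6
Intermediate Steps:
p(D, Y) = 115 (p(D, Y) = 104 + 11 = 115)
1/(p(-87, 913) + 852592) = 1/(115 + 852592) = 1/852707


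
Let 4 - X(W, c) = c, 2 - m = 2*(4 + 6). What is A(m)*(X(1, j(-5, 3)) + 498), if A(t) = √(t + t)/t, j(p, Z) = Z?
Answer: -499*I/3 ≈ -166.33*I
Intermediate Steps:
m = -18 (m = 2 - 2*(4 + 6) = 2 - 2*10 = 2 - 1*20 = 2 - 20 = -18)
A(t) = √2/√t (A(t) = √(2*t)/t = (√2*√t)/t = √2/√t)
X(W, c) = 4 - c
A(m)*(X(1, j(-5, 3)) + 498) = (√2/√(-18))*((4 - 1*3) + 498) = (√2*(-I*√2/6))*((4 - 3) + 498) = (-I/3)*(1 + 498) = -I/3*499 = -499*I/3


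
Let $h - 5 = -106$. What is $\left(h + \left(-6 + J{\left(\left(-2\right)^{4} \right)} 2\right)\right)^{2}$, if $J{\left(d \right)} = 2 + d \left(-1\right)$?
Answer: $18225$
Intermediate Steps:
$J{\left(d \right)} = 2 - d$
$h = -101$ ($h = 5 - 106 = -101$)
$\left(h + \left(-6 + J{\left(\left(-2\right)^{4} \right)} 2\right)\right)^{2} = \left(-101 + \left(-6 + \left(2 - \left(-2\right)^{4}\right) 2\right)\right)^{2} = \left(-101 + \left(-6 + \left(2 - 16\right) 2\right)\right)^{2} = \left(-101 - 34\right)^{2} = \left(-135\right)^{2} = 18225$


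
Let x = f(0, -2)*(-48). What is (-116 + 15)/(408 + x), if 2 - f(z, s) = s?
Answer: -101/216 ≈ -0.46759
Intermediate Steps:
f(z, s) = 2 - s
x = -192 (x = (2 - 1*(-2))*(-48) = (2 + 2)*(-48) = 4*(-48) = -192)
(-116 + 15)/(408 + x) = (-116 + 15)/(408 - 192) = -101/216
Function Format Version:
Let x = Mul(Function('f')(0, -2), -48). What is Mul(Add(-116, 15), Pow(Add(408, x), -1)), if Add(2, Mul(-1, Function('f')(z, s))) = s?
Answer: Rational(-101, 216) ≈ -0.46759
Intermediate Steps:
Function('f')(z, s) = Add(2, Mul(-1, s))
x = -192 (x = Mul(Add(2, Mul(-1, -2)), -48) = Mul(Add(2, 2), -48) = Mul(4, -48) = -192)
Mul(Add(-116, 15), Pow(Add(408, x), -1)) = Mul(Add(-116, 15), Pow(Add(408, -192), -1)) = Mul(-101, Pow(216, -1)) = Mul(-101, Rational(1, 216)) = Rational(-101, 216)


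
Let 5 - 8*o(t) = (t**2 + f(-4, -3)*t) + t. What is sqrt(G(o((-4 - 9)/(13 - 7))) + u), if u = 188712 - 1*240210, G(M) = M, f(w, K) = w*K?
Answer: I*sqrt(29660798)/24 ≈ 226.92*I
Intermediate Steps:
f(w, K) = K*w
o(t) = 5/8 - 13*t/8 - t**2/8 (o(t) = 5/8 - ((t**2 + (-3*(-4))*t) + t)/8 = 5/8 - ((t**2 + 12*t) + t)/8 = 5/8 - (t**2 + 13*t)/8 = 5/8 + (-13*t/8 - t**2/8) = 5/8 - 13*t/8 - t**2/8)
u = -51498 (u = 188712 - 240210 = -51498)
sqrt(G(o((-4 - 9)/(13 - 7))) + u) = sqrt((5/8 - 13*(-4 - 9)/(8*(13 - 7)) - (-4 - 9)**2/(13 - 7)**2/8) - 51498) = sqrt((5/8 - (-169)/(8*6) - (-13/6)**2/8) - 51498) = sqrt((5/8 - (-169)/(8*6) - (-13*1/6)**2/8) - 51498) = sqrt((5/8 - 13/8*(-13/6) - (-13/6)**2/8) - 51498) = sqrt((5/8 + 169/48 - 1/8*169/36) - 51498) = sqrt((5/8 + 169/48 - 169/288) - 51498) = sqrt(1025/288 - 51498) = sqrt(-14830399/288) = I*sqrt(29660798)/24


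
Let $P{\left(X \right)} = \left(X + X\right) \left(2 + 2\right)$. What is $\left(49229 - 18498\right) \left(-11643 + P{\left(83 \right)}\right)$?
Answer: $-337395649$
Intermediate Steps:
$P{\left(X \right)} = 8 X$ ($P{\left(X \right)} = 2 X 4 = 8 X$)
$\left(49229 - 18498\right) \left(-11643 + P{\left(83 \right)}\right) = \left(49229 - 18498\right) \left(-11643 + 8 \cdot 83\right) = 30731 \left(-11643 + 664\right) = 30731 \left(-10979\right) = -337395649$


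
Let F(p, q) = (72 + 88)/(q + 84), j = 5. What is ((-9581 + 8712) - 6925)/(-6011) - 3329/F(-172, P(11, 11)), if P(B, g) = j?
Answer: -1779698051/961760 ≈ -1850.5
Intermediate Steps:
P(B, g) = 5
F(p, q) = 160/(84 + q)
((-9581 + 8712) - 6925)/(-6011) - 3329/F(-172, P(11, 11)) = ((-9581 + 8712) - 6925)/(-6011) - 3329/(160/(84 + 5)) = (-869 - 6925)*(-1/6011) - 3329/(160/89) = -7794*(-1/6011) - 3329/(160*(1/89)) = 7794/6011 - 3329/160/89 = 7794/6011 - 3329*89/160 = 7794/6011 - 296281/160 = -1779698051/961760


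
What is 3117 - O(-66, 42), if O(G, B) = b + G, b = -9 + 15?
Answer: 3177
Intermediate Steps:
b = 6
O(G, B) = 6 + G
3117 - O(-66, 42) = 3117 - (6 - 66) = 3117 - 1*(-60) = 3117 + 60 = 3177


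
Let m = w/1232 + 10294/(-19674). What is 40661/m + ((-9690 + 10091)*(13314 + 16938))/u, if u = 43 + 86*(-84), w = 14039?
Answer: 1940245877663916/946172430559 ≈ 2050.6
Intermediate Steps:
u = -7181 (u = 43 - 7224 = -7181)
m = 131760539/12119184 (m = 14039/1232 + 10294/(-19674) = 14039*(1/1232) + 10294*(-1/19674) = 14039/1232 - 5147/9837 = 131760539/12119184 ≈ 10.872)
40661/m + ((-9690 + 10091)*(13314 + 16938))/u = 40661/(131760539/12119184) + ((-9690 + 10091)*(13314 + 16938))/(-7181) = 40661*(12119184/131760539) + (401*30252)*(-1/7181) = 492778140624/131760539 + 12131052*(-1/7181) = 492778140624/131760539 - 12131052/7181 = 1940245877663916/946172430559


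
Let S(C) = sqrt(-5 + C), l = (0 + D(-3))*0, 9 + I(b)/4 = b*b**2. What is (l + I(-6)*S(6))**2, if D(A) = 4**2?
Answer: 810000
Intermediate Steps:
I(b) = -36 + 4*b**3 (I(b) = -36 + 4*(b*b**2) = -36 + 4*b**3)
D(A) = 16
l = 0 (l = (0 + 16)*0 = 16*0 = 0)
(l + I(-6)*S(6))**2 = (0 + (-36 + 4*(-6)**3)*sqrt(-5 + 6))**2 = (0 + (-36 + 4*(-216))*sqrt(1))**2 = (0 + (-36 - 864)*1)**2 = (0 - 900*1)**2 = (0 - 900)**2 = (-900)**2 = 810000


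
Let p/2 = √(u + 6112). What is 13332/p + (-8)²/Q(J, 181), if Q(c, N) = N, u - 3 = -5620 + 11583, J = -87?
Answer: 64/181 + 101*√1342/61 ≈ 61.009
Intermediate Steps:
u = 5966 (u = 3 + (-5620 + 11583) = 3 + 5963 = 5966)
p = 6*√1342 (p = 2*√(5966 + 6112) = 2*√12078 = 2*(3*√1342) = 6*√1342 ≈ 219.80)
13332/p + (-8)²/Q(J, 181) = 13332/((6*√1342)) + (-8)²/181 = 13332*(√1342/8052) + 64*(1/181) = 101*√1342/61 + 64/181 = 64/181 + 101*√1342/61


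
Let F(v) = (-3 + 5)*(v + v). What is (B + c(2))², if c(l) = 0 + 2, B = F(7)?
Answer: 900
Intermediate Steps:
F(v) = 4*v (F(v) = 2*(2*v) = 4*v)
B = 28 (B = 4*7 = 28)
c(l) = 2
(B + c(2))² = (28 + 2)² = 30² = 900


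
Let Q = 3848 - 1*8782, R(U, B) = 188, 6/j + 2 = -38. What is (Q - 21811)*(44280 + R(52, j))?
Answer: -1189296660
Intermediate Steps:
j = -3/20 (j = 6/(-2 - 38) = 6/(-40) = 6*(-1/40) = -3/20 ≈ -0.15000)
Q = -4934 (Q = 3848 - 8782 = -4934)
(Q - 21811)*(44280 + R(52, j)) = (-4934 - 21811)*(44280 + 188) = -26745*44468 = -1189296660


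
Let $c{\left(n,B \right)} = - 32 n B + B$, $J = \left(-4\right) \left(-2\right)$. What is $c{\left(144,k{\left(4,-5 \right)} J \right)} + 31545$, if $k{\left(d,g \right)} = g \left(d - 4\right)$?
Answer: $31545$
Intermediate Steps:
$J = 8$
$k{\left(d,g \right)} = g \left(-4 + d\right)$
$c{\left(n,B \right)} = B - 32 B n$ ($c{\left(n,B \right)} = - 32 B n + B = B - 32 B n$)
$c{\left(144,k{\left(4,-5 \right)} J \right)} + 31545 = - 5 \left(-4 + 4\right) 8 \left(1 - 4608\right) + 31545 = \left(-5\right) 0 \cdot 8 \left(1 - 4608\right) + 31545 = 0 \cdot 8 \left(-4607\right) + 31545 = 0 \left(-4607\right) + 31545 = 0 + 31545 = 31545$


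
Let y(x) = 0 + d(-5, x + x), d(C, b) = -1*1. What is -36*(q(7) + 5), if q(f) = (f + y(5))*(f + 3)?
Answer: -2340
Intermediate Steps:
d(C, b) = -1
y(x) = -1 (y(x) = 0 - 1 = -1)
q(f) = (-1 + f)*(3 + f) (q(f) = (f - 1)*(f + 3) = (-1 + f)*(3 + f))
-36*(q(7) + 5) = -36*((-3 + 7² + 2*7) + 5) = -36*((-3 + 49 + 14) + 5) = -36*(60 + 5) = -36*65 = -2340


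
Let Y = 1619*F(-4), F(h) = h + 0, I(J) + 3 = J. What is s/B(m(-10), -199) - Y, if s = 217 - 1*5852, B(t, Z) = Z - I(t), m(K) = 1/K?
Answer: 12742834/1959 ≈ 6504.8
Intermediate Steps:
I(J) = -3 + J
B(t, Z) = 3 + Z - t (B(t, Z) = Z - (-3 + t) = Z + (3 - t) = 3 + Z - t)
F(h) = h
s = -5635 (s = 217 - 5852 = -5635)
Y = -6476 (Y = 1619*(-4) = -6476)
s/B(m(-10), -199) - Y = -5635/(3 - 199 - 1/(-10)) - 1*(-6476) = -5635/(3 - 199 - 1*(-⅒)) + 6476 = -5635/(3 - 199 + ⅒) + 6476 = -5635/(-1959/10) + 6476 = -5635*(-10/1959) + 6476 = 56350/1959 + 6476 = 12742834/1959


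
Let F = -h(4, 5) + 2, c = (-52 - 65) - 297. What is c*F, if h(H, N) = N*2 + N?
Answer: 5382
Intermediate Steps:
h(H, N) = 3*N (h(H, N) = 2*N + N = 3*N)
c = -414 (c = -117 - 297 = -414)
F = -13 (F = -3*5 + 2 = -1*15 + 2 = -15 + 2 = -13)
c*F = -414*(-13) = 5382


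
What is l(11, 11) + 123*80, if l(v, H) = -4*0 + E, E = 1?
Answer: 9841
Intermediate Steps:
l(v, H) = 1 (l(v, H) = -4*0 + 1 = 0 + 1 = 1)
l(11, 11) + 123*80 = 1 + 123*80 = 1 + 9840 = 9841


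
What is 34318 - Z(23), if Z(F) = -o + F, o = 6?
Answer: 34301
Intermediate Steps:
Z(F) = -6 + F (Z(F) = -1*6 + F = -6 + F)
34318 - Z(23) = 34318 - (-6 + 23) = 34318 - 1*17 = 34318 - 17 = 34301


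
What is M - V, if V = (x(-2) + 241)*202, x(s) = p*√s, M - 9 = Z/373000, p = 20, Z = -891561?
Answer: -18155920561/373000 - 4040*I*√2 ≈ -48675.0 - 5713.4*I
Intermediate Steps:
M = 2465439/373000 (M = 9 - 891561/373000 = 2465439/373000 ≈ 6.6098)
x(s) = 20*√s
V = 48682 + 4040*I*√2 (V = (20*√(-2) + 241)*202 = (20*(I*√2) + 241)*202 = (20*I*√2 + 241)*202 = (241 + 20*I*√2)*202 = 48682 + 4040*I*√2 ≈ 48682.0 + 5713.4*I)
M - V = 2465439/373000 - (48682 + 4040*I*√2) = 2465439/373000 + (-48682 - 4040*I*√2) = -18155920561/373000 - 4040*I*√2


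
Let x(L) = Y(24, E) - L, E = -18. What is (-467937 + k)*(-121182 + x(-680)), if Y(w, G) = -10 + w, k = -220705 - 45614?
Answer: 88469036928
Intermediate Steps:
k = -266319
x(L) = 14 - L (x(L) = (-10 + 24) - L = 14 - L)
(-467937 + k)*(-121182 + x(-680)) = (-467937 - 266319)*(-121182 + (14 - 1*(-680))) = -734256*(-121182 + (14 + 680)) = -734256*(-121182 + 694) = -734256*(-120488) = 88469036928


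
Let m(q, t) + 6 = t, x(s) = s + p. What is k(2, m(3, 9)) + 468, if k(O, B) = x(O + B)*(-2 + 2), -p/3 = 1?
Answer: 468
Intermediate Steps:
p = -3 (p = -3*1 = -3)
x(s) = -3 + s (x(s) = s - 3 = -3 + s)
m(q, t) = -6 + t
k(O, B) = 0 (k(O, B) = (-3 + (O + B))*(-2 + 2) = (-3 + (B + O))*0 = (-3 + B + O)*0 = 0)
k(2, m(3, 9)) + 468 = 0 + 468 = 468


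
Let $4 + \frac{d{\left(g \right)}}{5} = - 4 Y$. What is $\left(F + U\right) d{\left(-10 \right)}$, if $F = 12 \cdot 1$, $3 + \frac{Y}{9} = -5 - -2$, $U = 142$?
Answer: $163240$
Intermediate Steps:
$Y = -54$ ($Y = -27 + 9 \left(-5 - -2\right) = -27 + 9 \left(-5 + 2\right) = -27 + 9 \left(-3\right) = -27 - 27 = -54$)
$d{\left(g \right)} = 1060$ ($d{\left(g \right)} = -20 + 5 \left(\left(-4\right) \left(-54\right)\right) = -20 + 5 \cdot 216 = -20 + 1080 = 1060$)
$F = 12$
$\left(F + U\right) d{\left(-10 \right)} = \left(12 + 142\right) 1060 = 154 \cdot 1060 = 163240$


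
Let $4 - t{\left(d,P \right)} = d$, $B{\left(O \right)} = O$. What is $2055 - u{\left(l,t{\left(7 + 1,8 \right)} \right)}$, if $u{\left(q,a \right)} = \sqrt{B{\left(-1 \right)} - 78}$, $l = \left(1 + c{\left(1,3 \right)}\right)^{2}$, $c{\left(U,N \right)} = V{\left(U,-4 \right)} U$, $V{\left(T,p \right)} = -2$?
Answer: $2055 - i \sqrt{79} \approx 2055.0 - 8.8882 i$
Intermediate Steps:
$t{\left(d,P \right)} = 4 - d$
$c{\left(U,N \right)} = - 2 U$
$l = 1$ ($l = \left(1 - 2\right)^{2} = \left(-1\right)^{2} = 1$)
$u{\left(q,a \right)} = i \sqrt{79}$ ($u{\left(q,a \right)} = \sqrt{-1 - 78} = \sqrt{-79} = i \sqrt{79}$)
$2055 - u{\left(l,t{\left(7 + 1,8 \right)} \right)} = 2055 - i \sqrt{79}$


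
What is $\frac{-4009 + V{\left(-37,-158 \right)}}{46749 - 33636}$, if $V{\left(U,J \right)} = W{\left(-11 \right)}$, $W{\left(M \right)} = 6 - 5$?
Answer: $- \frac{1336}{4371} \approx -0.30565$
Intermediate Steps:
$W{\left(M \right)} = 1$ ($W{\left(M \right)} = 6 - 5 = 1$)
$V{\left(U,J \right)} = 1$
$\frac{-4009 + V{\left(-37,-158 \right)}}{46749 - 33636} = \frac{-4009 + 1}{46749 - 33636} = - \frac{4008}{13113} = \left(-4008\right) \frac{1}{13113} = - \frac{1336}{4371}$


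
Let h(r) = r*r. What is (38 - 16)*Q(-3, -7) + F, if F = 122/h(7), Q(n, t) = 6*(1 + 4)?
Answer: 32462/49 ≈ 662.49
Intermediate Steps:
h(r) = r**2
Q(n, t) = 30 (Q(n, t) = 6*5 = 30)
F = 122/49 (F = 122/(7**2) = 122/49 ≈ 2.4898)
(38 - 16)*Q(-3, -7) + F = (38 - 16)*30 + 122/49 = 22*30 + 122/49 = 660 + 122/49 = 32462/49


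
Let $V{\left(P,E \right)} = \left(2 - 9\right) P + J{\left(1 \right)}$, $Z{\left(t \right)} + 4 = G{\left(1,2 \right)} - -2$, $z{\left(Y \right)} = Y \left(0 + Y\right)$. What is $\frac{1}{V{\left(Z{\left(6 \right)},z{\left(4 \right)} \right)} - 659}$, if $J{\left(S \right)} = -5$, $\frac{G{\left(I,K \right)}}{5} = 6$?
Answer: $- \frac{1}{860} \approx -0.0011628$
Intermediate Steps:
$G{\left(I,K \right)} = 30$ ($G{\left(I,K \right)} = 5 \cdot 6 = 30$)
$z{\left(Y \right)} = Y^{2}$ ($z{\left(Y \right)} = Y Y = Y^{2}$)
$Z{\left(t \right)} = 28$ ($Z{\left(t \right)} = -4 + \left(30 - -2\right) = -4 + \left(30 + 2\right) = -4 + 32 = 28$)
$V{\left(P,E \right)} = -5 - 7 P$ ($V{\left(P,E \right)} = \left(2 - 9\right) P - 5 = - 7 P - 5 = -5 - 7 P$)
$\frac{1}{V{\left(Z{\left(6 \right)},z{\left(4 \right)} \right)} - 659} = \frac{1}{\left(-5 - 196\right) - 659} = \frac{1}{-201 - 659} = \frac{1}{-860} = - \frac{1}{860}$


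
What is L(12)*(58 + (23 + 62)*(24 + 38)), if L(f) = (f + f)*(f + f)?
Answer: 3068928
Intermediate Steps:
L(f) = 4*f**2 (L(f) = (2*f)*(2*f) = 4*f**2)
L(12)*(58 + (23 + 62)*(24 + 38)) = (4*12**2)*(58 + (23 + 62)*(24 + 38)) = (4*144)*(58 + 85*62) = 576*(58 + 5270) = 576*5328 = 3068928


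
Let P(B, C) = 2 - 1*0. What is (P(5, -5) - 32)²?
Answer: 900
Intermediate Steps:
P(B, C) = 2 (P(B, C) = 2 + 0 = 2)
(P(5, -5) - 32)² = (2 - 32)² = (-30)² = 900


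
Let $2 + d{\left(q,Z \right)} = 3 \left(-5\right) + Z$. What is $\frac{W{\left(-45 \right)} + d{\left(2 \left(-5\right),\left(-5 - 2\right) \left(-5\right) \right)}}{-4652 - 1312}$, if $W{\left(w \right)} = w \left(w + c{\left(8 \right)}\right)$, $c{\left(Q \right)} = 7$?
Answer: $- \frac{144}{497} \approx -0.28974$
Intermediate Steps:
$d{\left(q,Z \right)} = -17 + Z$ ($d{\left(q,Z \right)} = -2 + \left(3 \left(-5\right) + Z\right) = -2 + \left(-15 + Z\right) = -17 + Z$)
$W{\left(w \right)} = w \left(7 + w\right)$ ($W{\left(w \right)} = w \left(w + 7\right) = w \left(7 + w\right)$)
$\frac{W{\left(-45 \right)} + d{\left(2 \left(-5\right),\left(-5 - 2\right) \left(-5\right) \right)}}{-4652 - 1312} = \frac{- 45 \left(7 - 45\right) - \left(17 - \left(-5 - 2\right) \left(-5\right)\right)}{-4652 - 1312} = \frac{\left(-45\right) \left(-38\right) - -18}{-5964} = \left(1710 + \left(-17 + 35\right)\right) \left(- \frac{1}{5964}\right) = \left(1710 + 18\right) \left(- \frac{1}{5964}\right) = 1728 \left(- \frac{1}{5964}\right) = - \frac{144}{497}$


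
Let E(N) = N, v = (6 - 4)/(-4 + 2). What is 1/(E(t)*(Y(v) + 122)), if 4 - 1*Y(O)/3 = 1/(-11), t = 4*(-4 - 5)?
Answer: -11/53172 ≈ -0.00020688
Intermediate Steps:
v = -1 (v = 2/(-2) = 2*(-1/2) = -1)
t = -36 (t = 4*(-9) = -36)
Y(O) = 135/11 (Y(O) = 12 - 3/(-11) = 12 - 3*(-1/11) = 12 + 3/11 = 135/11)
1/(E(t)*(Y(v) + 122)) = 1/(-36*(135/11 + 122)) = 1/(-36*1477/11) = 1/(-53172/11) = -11/53172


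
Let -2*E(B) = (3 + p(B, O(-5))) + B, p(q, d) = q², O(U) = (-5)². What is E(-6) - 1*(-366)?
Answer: 699/2 ≈ 349.50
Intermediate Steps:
O(U) = 25
E(B) = -3/2 - B/2 - B²/2 (E(B) = -((3 + B²) + B)/2 = -(3 + B + B²)/2 = -3/2 - B/2 - B²/2)
E(-6) - 1*(-366) = (-3/2 - ½*(-6) - ½*(-6)²) - 1*(-366) = (-3/2 + 3 - ½*36) + 366 = (-3/2 + 3 - 18) + 366 = -33/2 + 366 = 699/2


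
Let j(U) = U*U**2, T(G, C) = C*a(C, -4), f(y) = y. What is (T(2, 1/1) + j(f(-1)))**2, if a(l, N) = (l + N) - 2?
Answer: 36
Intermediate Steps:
a(l, N) = -2 + N + l (a(l, N) = (N + l) - 2 = -2 + N + l)
T(G, C) = C*(-6 + C) (T(G, C) = C*(-2 - 4 + C) = C*(-6 + C))
j(U) = U**3
(T(2, 1/1) + j(f(-1)))**2 = ((-6 + 1/1)/1 + (-1)**3)**2 = (1*(-6 + 1) - 1)**2 = (1*(-5) - 1)**2 = (-5 - 1)**2 = (-6)**2 = 36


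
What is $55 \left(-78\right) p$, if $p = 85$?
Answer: $-364650$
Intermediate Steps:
$55 \left(-78\right) p = 55 \left(-78\right) 85 = \left(-4290\right) 85 = -364650$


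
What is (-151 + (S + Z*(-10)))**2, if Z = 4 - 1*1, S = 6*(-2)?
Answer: 37249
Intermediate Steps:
S = -12
Z = 3 (Z = 4 - 1 = 3)
(-151 + (S + Z*(-10)))**2 = (-151 + (-12 + 3*(-10)))**2 = (-151 + (-12 - 30))**2 = (-151 - 42)**2 = (-193)**2 = 37249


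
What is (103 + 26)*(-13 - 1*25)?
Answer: -4902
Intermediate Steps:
(103 + 26)*(-13 - 1*25) = 129*(-13 - 25) = 129*(-38) = -4902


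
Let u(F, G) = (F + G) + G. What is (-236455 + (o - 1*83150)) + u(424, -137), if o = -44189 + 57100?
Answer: -306544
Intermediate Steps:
u(F, G) = F + 2*G
o = 12911
(-236455 + (o - 1*83150)) + u(424, -137) = (-236455 + (12911 - 1*83150)) + (424 + 2*(-137)) = (-236455 + (12911 - 83150)) + (424 - 274) = (-236455 - 70239) + 150 = -306694 + 150 = -306544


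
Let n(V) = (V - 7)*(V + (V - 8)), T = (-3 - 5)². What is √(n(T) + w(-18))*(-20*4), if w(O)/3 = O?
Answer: -240*√754 ≈ -6590.2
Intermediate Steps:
w(O) = 3*O
T = 64 (T = (-8)² = 64)
n(V) = (-8 + 2*V)*(-7 + V) (n(V) = (-7 + V)*(V + (-8 + V)) = (-7 + V)*(-8 + 2*V) = (-8 + 2*V)*(-7 + V))
√(n(T) + w(-18))*(-20*4) = √((56 - 22*64 + 2*64²) + 3*(-18))*(-20*4) = √((56 - 1408 + 2*4096) - 54)*(-80) = √((56 - 1408 + 8192) - 54)*(-80) = √(6840 - 54)*(-80) = √6786*(-80) = (3*√754)*(-80) = -240*√754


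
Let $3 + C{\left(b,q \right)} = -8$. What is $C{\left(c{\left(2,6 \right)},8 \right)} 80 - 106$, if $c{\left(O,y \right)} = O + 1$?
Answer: $-986$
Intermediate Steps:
$c{\left(O,y \right)} = 1 + O$
$C{\left(b,q \right)} = -11$ ($C{\left(b,q \right)} = -3 - 8 = -11$)
$C{\left(c{\left(2,6 \right)},8 \right)} 80 - 106 = \left(-11\right) 80 - 106 = -880 - 106 = -986$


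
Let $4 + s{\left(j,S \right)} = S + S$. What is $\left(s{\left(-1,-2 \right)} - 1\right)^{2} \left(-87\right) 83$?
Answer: $-584901$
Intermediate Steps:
$s{\left(j,S \right)} = -4 + 2 S$ ($s{\left(j,S \right)} = -4 + \left(S + S\right) = -4 + 2 S$)
$\left(s{\left(-1,-2 \right)} - 1\right)^{2} \left(-87\right) 83 = \left(\left(-4 + 2 \left(-2\right)\right) - 1\right)^{2} \left(-87\right) 83 = \left(\left(-4 - 4\right) - 1\right)^{2} \left(-87\right) 83 = \left(-8 - 1\right)^{2} \left(-87\right) 83 = \left(-9\right)^{2} \left(-87\right) 83 = 81 \left(-87\right) 83 = \left(-7047\right) 83 = -584901$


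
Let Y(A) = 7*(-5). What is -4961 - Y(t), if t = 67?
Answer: -4926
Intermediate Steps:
Y(A) = -35
-4961 - Y(t) = -4961 - 1*(-35) = -4961 + 35 = -4926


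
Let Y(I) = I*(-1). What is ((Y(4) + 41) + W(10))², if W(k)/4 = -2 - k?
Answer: 121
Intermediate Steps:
W(k) = -8 - 4*k (W(k) = 4*(-2 - k) = -8 - 4*k)
Y(I) = -I
((Y(4) + 41) + W(10))² = ((-1*4 + 41) + (-8 - 4*10))² = ((-4 + 41) + (-8 - 40))² = (37 - 48)² = (-11)² = 121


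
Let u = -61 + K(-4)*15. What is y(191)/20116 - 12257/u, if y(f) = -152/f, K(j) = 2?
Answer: 11773325345/29776709 ≈ 395.39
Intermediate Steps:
u = -31 (u = -61 + 2*15 = -61 + 30 = -31)
y(191)/20116 - 12257/u = -152/191/20116 - 12257/(-31) = -152*1/191*(1/20116) - 12257*(-1/31) = -152/191*1/20116 + 12257/31 = -38/960539 + 12257/31 = 11773325345/29776709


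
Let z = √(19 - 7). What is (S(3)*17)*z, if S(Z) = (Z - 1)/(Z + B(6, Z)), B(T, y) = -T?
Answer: -68*√3/3 ≈ -39.260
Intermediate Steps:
S(Z) = (-1 + Z)/(-6 + Z) (S(Z) = (Z - 1)/(Z - 1*6) = (-1 + Z)/(Z - 6) = (-1 + Z)/(-6 + Z))
z = 2*√3 (z = √12 = 2*√3 ≈ 3.4641)
(S(3)*17)*z = (((-1 + 3)/(-6 + 3))*17)*(2*√3) = ((2/(-3))*17)*(2*√3) = (-⅓*2*17)*(2*√3) = (-⅔*17)*(2*√3) = -68*√3/3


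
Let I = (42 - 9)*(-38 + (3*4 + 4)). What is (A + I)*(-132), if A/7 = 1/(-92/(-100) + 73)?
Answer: 191639/2 ≈ 95820.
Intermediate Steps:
I = -726 (I = 33*(-38 + (12 + 4)) = 33*(-38 + 16) = 33*(-22) = -726)
A = 25/264 (A = 7/(-92/(-100) + 73) = 7/(-92*(-1/100) + 73) = 7/(23/25 + 73) = 7/(1848/25) = 7*(25/1848) = 25/264 ≈ 0.094697)
(A + I)*(-132) = (25/264 - 726)*(-132) = -191639/264*(-132) = 191639/2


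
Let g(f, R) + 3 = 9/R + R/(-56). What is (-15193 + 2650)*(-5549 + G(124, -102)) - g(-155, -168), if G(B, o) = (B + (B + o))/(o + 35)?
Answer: 261245905233/3752 ≈ 6.9628e+7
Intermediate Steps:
G(B, o) = (o + 2*B)/(35 + o)
g(f, R) = -3 + 9/R - R/56 (g(f, R) = -3 + (9/R + R/(-56)) = -3 + (9/R + R*(-1/56)) = -3 + (9/R - R/56) = -3 + 9/R - R/56)
(-15193 + 2650)*(-5549 + G(124, -102)) - g(-155, -168) = (-15193 + 2650)*(-5549 + (-102 + 2*124)/(35 - 102)) - (-3 + 9/(-168) - 1/56*(-168)) = -12543*(-5549 + (-102 + 248)/(-67)) - (-3 + 9*(-1/168) + 3) = -12543*(-5549 - 1/67*146) - (-3 - 3/56 + 3) = -12543*(-5549 - 146/67) - 1*(-3/56) = -12543*(-371929/67) + 3/56 = 4665105447/67 + 3/56 = 261245905233/3752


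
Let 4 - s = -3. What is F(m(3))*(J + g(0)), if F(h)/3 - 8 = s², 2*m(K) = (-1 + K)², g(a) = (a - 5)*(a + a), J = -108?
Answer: -18468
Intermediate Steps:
g(a) = 2*a*(-5 + a) (g(a) = (-5 + a)*(2*a) = 2*a*(-5 + a))
m(K) = (-1 + K)²/2
s = 7 (s = 4 - 1*(-3) = 4 + 3 = 7)
F(h) = 171 (F(h) = 24 + 3*7² = 24 + 3*49 = 24 + 147 = 171)
F(m(3))*(J + g(0)) = 171*(-108 + 2*0*(-5 + 0)) = 171*(-108 + 2*0*(-5)) = 171*(-108 + 0) = 171*(-108) = -18468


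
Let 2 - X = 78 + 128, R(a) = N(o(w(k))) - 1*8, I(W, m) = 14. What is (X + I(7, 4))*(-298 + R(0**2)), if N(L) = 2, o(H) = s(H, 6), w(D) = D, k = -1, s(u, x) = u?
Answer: 57760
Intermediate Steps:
o(H) = H
R(a) = -6 (R(a) = 2 - 1*8 = 2 - 8 = -6)
X = -204 (X = 2 - (78 + 128) = 2 - 1*206 = 2 - 206 = -204)
(X + I(7, 4))*(-298 + R(0**2)) = (-204 + 14)*(-298 - 6) = -190*(-304) = 57760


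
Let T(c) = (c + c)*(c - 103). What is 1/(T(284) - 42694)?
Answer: 1/60114 ≈ 1.6635e-5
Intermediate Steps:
T(c) = 2*c*(-103 + c) (T(c) = (2*c)*(-103 + c) = 2*c*(-103 + c))
1/(T(284) - 42694) = 1/(2*284*(-103 + 284) - 42694) = 1/(2*284*181 - 42694) = 1/(102808 - 42694) = 1/60114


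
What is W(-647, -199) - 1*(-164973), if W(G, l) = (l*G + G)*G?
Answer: -82719609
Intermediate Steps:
W(G, l) = G*(G + G*l) (W(G, l) = (G*l + G)*G = (G + G*l)*G = G*(G + G*l))
W(-647, -199) - 1*(-164973) = (-647)²*(1 - 199) - 1*(-164973) = 418609*(-198) + 164973 = -82884582 + 164973 = -82719609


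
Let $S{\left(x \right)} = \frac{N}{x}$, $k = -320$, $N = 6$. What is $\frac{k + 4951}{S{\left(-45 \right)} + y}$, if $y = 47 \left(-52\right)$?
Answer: $- \frac{69465}{36662} \approx -1.8947$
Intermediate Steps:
$S{\left(x \right)} = \frac{6}{x}$
$y = -2444$
$\frac{k + 4951}{S{\left(-45 \right)} + y} = \frac{-320 + 4951}{\frac{6}{-45} - 2444} = \frac{4631}{6 \left(- \frac{1}{45}\right) - 2444} = \frac{4631}{- \frac{2}{15} - 2444} = \frac{4631}{- \frac{36662}{15}} = 4631 \left(- \frac{15}{36662}\right) = - \frac{69465}{36662}$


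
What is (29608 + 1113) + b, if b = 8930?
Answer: 39651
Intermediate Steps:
(29608 + 1113) + b = (29608 + 1113) + 8930 = 30721 + 8930 = 39651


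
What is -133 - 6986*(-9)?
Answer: 62741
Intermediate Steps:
-133 - 6986*(-9) = -133 - 499*(-126) = -133 + 62874 = 62741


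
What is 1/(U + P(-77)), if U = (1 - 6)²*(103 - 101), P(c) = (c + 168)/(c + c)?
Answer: 22/1087 ≈ 0.020239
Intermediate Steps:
P(c) = (168 + c)/(2*c) (P(c) = (168 + c)/((2*c)) = (168 + c)*(1/(2*c)) = (168 + c)/(2*c))
U = 50 (U = (-5)²*2 = 25*2 = 50)
1/(U + P(-77)) = 1/(50 + (½)*(168 - 77)/(-77)) = 1/(50 + (½)*(-1/77)*91) = 1/(50 - 13/22) = 1/(1087/22) = 22/1087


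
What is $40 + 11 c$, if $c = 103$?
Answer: $1173$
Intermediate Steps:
$40 + 11 c = 40 + 11 \cdot 103 = 40 + 1133 = 1173$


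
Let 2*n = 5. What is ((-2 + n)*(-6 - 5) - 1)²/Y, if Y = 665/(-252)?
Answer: -1521/95 ≈ -16.011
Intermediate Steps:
n = 5/2 (n = (½)*5 = 5/2 ≈ 2.5000)
Y = -95/36 (Y = 665*(-1/252) = -95/36 ≈ -2.6389)
((-2 + n)*(-6 - 5) - 1)²/Y = ((-2 + 5/2)*(-6 - 5) - 1)²/(-95/36) = ((½)*(-11) - 1)²*(-36/95) = (-11/2 - 1)²*(-36/95) = (-13/2)²*(-36/95) = (169/4)*(-36/95) = -1521/95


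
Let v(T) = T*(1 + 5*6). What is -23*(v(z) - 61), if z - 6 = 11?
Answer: -10718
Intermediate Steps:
z = 17 (z = 6 + 11 = 17)
v(T) = 31*T (v(T) = T*(1 + 30) = T*31 = 31*T)
-23*(v(z) - 61) = -23*(31*17 - 61) = -23*(527 - 61) = -23*466 = -10718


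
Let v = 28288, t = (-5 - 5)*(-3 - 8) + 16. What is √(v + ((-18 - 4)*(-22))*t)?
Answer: 2*√22318 ≈ 298.78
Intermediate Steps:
t = 126 (t = -10*(-11) + 16 = 110 + 16 = 126)
√(v + ((-18 - 4)*(-22))*t) = √(28288 + ((-18 - 4)*(-22))*126) = √(28288 - 22*(-22)*126) = √(28288 + 484*126) = √(28288 + 60984) = √89272 = 2*√22318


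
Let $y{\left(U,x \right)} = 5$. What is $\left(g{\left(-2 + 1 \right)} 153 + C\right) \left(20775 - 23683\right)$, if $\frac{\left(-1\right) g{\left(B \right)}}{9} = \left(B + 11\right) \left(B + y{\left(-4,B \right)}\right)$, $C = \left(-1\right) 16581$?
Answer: $208390188$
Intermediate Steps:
$C = -16581$
$g{\left(B \right)} = - 9 \left(5 + B\right) \left(11 + B\right)$ ($g{\left(B \right)} = - 9 \left(B + 11\right) \left(B + 5\right) = - 9 \left(11 + B\right) \left(5 + B\right) = - 9 \left(5 + B\right) \left(11 + B\right)$)
$\left(g{\left(-2 + 1 \right)} 153 + C\right) \left(20775 - 23683\right) = \left(\left(-495 - 144 \left(-2 + 1\right) - 9 \left(-2 + 1\right)^{2}\right) 153 - 16581\right) \left(20775 - 23683\right) = \left(\left(-495 - -144 - 9 \left(-1\right)^{2}\right) 153 - 16581\right) \left(-2908\right) = \left(\left(-495 + 144 - 9\right) 153 - 16581\right) \left(-2908\right) = \left(\left(-360\right) 153 - 16581\right) \left(-2908\right) = \left(-55080 - 16581\right) \left(-2908\right) = \left(-71661\right) \left(-2908\right) = 208390188$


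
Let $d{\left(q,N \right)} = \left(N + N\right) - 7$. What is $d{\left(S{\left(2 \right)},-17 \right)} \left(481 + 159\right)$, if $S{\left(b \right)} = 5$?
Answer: $-26240$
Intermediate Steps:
$d{\left(q,N \right)} = -7 + 2 N$ ($d{\left(q,N \right)} = 2 N - 7 = -7 + 2 N$)
$d{\left(S{\left(2 \right)},-17 \right)} \left(481 + 159\right) = \left(-7 + 2 \left(-17\right)\right) \left(481 + 159\right) = \left(-7 - 34\right) 640 = \left(-41\right) 640 = -26240$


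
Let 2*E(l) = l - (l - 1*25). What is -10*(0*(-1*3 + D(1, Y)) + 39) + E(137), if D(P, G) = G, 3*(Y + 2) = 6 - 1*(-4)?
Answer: -755/2 ≈ -377.50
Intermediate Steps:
Y = 4/3 (Y = -2 + (6 - 1*(-4))/3 = -2 + (6 + 4)/3 = -2 + (⅓)*10 = -2 + 10/3 = 4/3 ≈ 1.3333)
E(l) = 25/2 (E(l) = (l - (l - 1*25))/2 = (l - (l - 25))/2 = (l - (-25 + l))/2 = (l + (25 - l))/2 = (½)*25 = 25/2)
-10*(0*(-1*3 + D(1, Y)) + 39) + E(137) = -10*(0*(-1*3 + 4/3) + 39) + 25/2 = -10*(0*(-3 + 4/3) + 39) + 25/2 = -10*(0*(-5/3) + 39) + 25/2 = -10*(0 + 39) + 25/2 = -10*39 + 25/2 = -390 + 25/2 = -755/2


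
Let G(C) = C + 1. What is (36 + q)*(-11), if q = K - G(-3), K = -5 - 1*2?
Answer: -341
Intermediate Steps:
G(C) = 1 + C
K = -7 (K = -5 - 2 = -7)
q = -5 (q = -7 - (1 - 3) = -7 - 1*(-2) = -7 + 2 = -5)
(36 + q)*(-11) = (36 - 5)*(-11) = 31*(-11) = -341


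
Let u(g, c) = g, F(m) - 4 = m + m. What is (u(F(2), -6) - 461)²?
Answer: 205209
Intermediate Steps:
F(m) = 4 + 2*m (F(m) = 4 + (m + m) = 4 + 2*m)
(u(F(2), -6) - 461)² = ((4 + 2*2) - 461)² = ((4 + 4) - 461)² = (8 - 461)² = (-453)² = 205209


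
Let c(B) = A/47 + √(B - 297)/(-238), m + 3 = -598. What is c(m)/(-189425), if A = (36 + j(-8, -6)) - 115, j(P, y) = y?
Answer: 17/1780595 + I*√898/45083150 ≈ 9.5474e-6 + 6.647e-7*I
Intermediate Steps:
m = -601 (m = -3 - 598 = -601)
A = -85 (A = (36 - 6) - 115 = 30 - 115 = -85)
c(B) = -85/47 - √(-297 + B)/238 (c(B) = -85/47 + √(B - 297)/(-238) = -85*1/47 + √(-297 + B)*(-1/238) = -85/47 - √(-297 + B)/238)
c(m)/(-189425) = (-85/47 - √(-297 - 601)/238)/(-189425) = (-85/47 - I*√898/238)*(-1/189425) = 17/1780595 + I*√898/45083150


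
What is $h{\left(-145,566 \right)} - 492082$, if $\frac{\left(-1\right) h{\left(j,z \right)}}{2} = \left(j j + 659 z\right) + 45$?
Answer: $-1280210$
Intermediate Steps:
$h{\left(j,z \right)} = -90 - 1318 z - 2 j^{2}$ ($h{\left(j,z \right)} = - 2 \left(\left(j j + 659 z\right) + 45\right) = - 2 \left(\left(j^{2} + 659 z\right) + 45\right) = - 2 \left(45 + j^{2} + 659 z\right) = -90 - 1318 z - 2 j^{2}$)
$h{\left(-145,566 \right)} - 492082 = \left(-90 - 745988 - 2 \left(-145\right)^{2}\right) - 492082 = \left(-90 - 745988 - 42050\right) - 492082 = -788128 - 492082 = -1280210$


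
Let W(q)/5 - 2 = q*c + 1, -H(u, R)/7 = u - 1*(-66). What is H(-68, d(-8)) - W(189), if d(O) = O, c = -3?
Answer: 2834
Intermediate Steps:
H(u, R) = -462 - 7*u (H(u, R) = -7*(u - 1*(-66)) = -7*(u + 66) = -7*(66 + u) = -462 - 7*u)
W(q) = 15 - 15*q (W(q) = 10 + 5*(q*(-3) + 1) = 10 + 5*(-3*q + 1) = 10 + 5*(1 - 3*q) = 10 + (5 - 15*q) = 15 - 15*q)
H(-68, d(-8)) - W(189) = (-462 - 7*(-68)) - (15 - 15*189) = (-462 + 476) - (15 - 2835) = 14 - 1*(-2820) = 14 + 2820 = 2834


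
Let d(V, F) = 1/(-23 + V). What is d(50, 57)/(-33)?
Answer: -1/891 ≈ -0.0011223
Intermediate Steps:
d(50, 57)/(-33) = 1/((-23 + 50)*(-33)) = -1/33/27 = (1/27)*(-1/33) = -1/891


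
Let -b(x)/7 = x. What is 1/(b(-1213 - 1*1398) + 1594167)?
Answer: 1/1612444 ≈ 6.2018e-7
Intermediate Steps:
b(x) = -7*x
1/(b(-1213 - 1*1398) + 1594167) = 1/(-7*(-1213 - 1*1398) + 1594167) = 1/(-7*(-1213 - 1398) + 1594167) = 1/(-7*(-2611) + 1594167) = 1/(18277 + 1594167) = 1/1612444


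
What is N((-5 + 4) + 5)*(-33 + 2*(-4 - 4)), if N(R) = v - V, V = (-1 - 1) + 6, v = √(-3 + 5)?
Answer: 196 - 49*√2 ≈ 126.70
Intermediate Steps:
v = √2 ≈ 1.4142
V = 4 (V = -2 + 6 = 4)
N(R) = -4 + √2 (N(R) = √2 - 1*4 = √2 - 4 = -4 + √2)
N((-5 + 4) + 5)*(-33 + 2*(-4 - 4)) = (-4 + √2)*(-33 + 2*(-4 - 4)) = (-4 + √2)*(-33 + 2*(-8)) = (-4 + √2)*(-33 - 16) = (-4 + √2)*(-49) = 196 - 49*√2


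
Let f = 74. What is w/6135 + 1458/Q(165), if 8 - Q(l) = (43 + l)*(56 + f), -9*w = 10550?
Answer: -36569107/149257188 ≈ -0.24501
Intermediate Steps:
w = -10550/9 (w = -1/9*10550 = -10550/9 ≈ -1172.2)
Q(l) = -5582 - 130*l (Q(l) = 8 - (43 + l)*(56 + 74) = 8 - (43 + l)*130 = 8 - (5590 + 130*l) = 8 + (-5590 - 130*l) = -5582 - 130*l)
w/6135 + 1458/Q(165) = -10550/9/6135 + 1458/(-5582 - 130*165) = -10550/9*1/6135 + 1458/(-5582 - 21450) = -2110/11043 + 1458/(-27032) = -2110/11043 + 1458*(-1/27032) = -2110/11043 - 729/13516 = -36569107/149257188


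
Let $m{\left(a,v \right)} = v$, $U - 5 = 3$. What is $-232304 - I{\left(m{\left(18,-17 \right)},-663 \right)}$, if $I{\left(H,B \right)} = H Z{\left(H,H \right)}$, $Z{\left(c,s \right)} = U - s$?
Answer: $-231879$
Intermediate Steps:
$U = 8$ ($U = 5 + 3 = 8$)
$Z{\left(c,s \right)} = 8 - s$
$I{\left(H,B \right)} = H \left(8 - H\right)$
$-232304 - I{\left(m{\left(18,-17 \right)},-663 \right)} = -232304 - - 17 \left(8 - -17\right) = -232304 - - 17 \left(8 + 17\right) = -232304 - \left(-17\right) 25 = -232304 - -425 = -232304 + 425 = -231879$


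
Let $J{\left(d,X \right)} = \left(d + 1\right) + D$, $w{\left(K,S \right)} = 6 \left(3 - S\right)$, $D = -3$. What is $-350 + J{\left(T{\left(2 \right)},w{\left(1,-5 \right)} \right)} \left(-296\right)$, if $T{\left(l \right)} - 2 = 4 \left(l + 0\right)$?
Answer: $-2718$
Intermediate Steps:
$w{\left(K,S \right)} = 18 - 6 S$
$T{\left(l \right)} = 2 + 4 l$ ($T{\left(l \right)} = 2 + 4 \left(l + 0\right) = 2 + 4 l$)
$J{\left(d,X \right)} = -2 + d$ ($J{\left(d,X \right)} = \left(d + 1\right) - 3 = \left(1 + d\right) - 3 = -2 + d$)
$-350 + J{\left(T{\left(2 \right)},w{\left(1,-5 \right)} \right)} \left(-296\right) = -350 + \left(-2 + \left(2 + 4 \cdot 2\right)\right) \left(-296\right) = -350 + \left(-2 + \left(2 + 8\right)\right) \left(-296\right) = -350 + \left(-2 + 10\right) \left(-296\right) = -350 + 8 \left(-296\right) = -350 - 2368 = -2718$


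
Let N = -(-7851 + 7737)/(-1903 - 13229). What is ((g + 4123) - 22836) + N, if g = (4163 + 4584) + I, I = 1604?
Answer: -21088983/2522 ≈ -8362.0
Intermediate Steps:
N = -19/2522 (N = -(-114)/(-15132) = -(-114)*(-1)/15132 = -1*19/2522 = -19/2522 ≈ -0.0075337)
g = 10351 (g = (4163 + 4584) + 1604 = 8747 + 1604 = 10351)
((g + 4123) - 22836) + N = ((10351 + 4123) - 22836) - 19/2522 = (14474 - 22836) - 19/2522 = -8362 - 19/2522 = -21088983/2522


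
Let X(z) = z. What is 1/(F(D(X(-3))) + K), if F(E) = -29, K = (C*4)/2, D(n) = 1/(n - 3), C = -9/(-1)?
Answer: -1/11 ≈ -0.090909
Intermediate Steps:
C = 9 (C = -9*(-1) = 9)
D(n) = 1/(-3 + n)
K = 18 (K = (9*4)/2 = 36*(½) = 18)
1/(F(D(X(-3))) + K) = 1/(-29 + 18) = 1/(-11) = -1/11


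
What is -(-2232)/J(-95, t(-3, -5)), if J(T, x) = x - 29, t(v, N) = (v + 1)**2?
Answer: -2232/25 ≈ -89.280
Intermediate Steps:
t(v, N) = (1 + v)**2
J(T, x) = -29 + x
-(-2232)/J(-95, t(-3, -5)) = -(-2232)/(-29 + (1 - 3)**2) = -(-2232)/(-29 + (-2)**2) = -(-2232)/(-29 + 4) = -(-2232)/(-25) = -(-2232)*(-1)/25 = -1*2232/25 = -2232/25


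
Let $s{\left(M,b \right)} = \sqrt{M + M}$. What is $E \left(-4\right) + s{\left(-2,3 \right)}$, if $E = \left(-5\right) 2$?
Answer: $40 + 2 i \approx 40.0 + 2.0 i$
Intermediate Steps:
$s{\left(M,b \right)} = \sqrt{2} \sqrt{M}$ ($s{\left(M,b \right)} = \sqrt{2 M} = \sqrt{2} \sqrt{M}$)
$E = -10$
$E \left(-4\right) + s{\left(-2,3 \right)} = \left(-10\right) \left(-4\right) + \sqrt{2} \sqrt{-2} = 40 + \sqrt{2} i \sqrt{2} = 40 + 2 i$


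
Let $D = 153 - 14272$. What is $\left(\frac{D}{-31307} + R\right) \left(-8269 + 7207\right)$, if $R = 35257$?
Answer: $- \frac{1172240929116}{31307} \approx -3.7443 \cdot 10^{7}$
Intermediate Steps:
$D = -14119$
$\left(\frac{D}{-31307} + R\right) \left(-8269 + 7207\right) = \left(- \frac{14119}{-31307} + 35257\right) \left(-8269 + 7207\right) = \left(\left(-14119\right) \left(- \frac{1}{31307}\right) + 35257\right) \left(-1062\right) = \left(\frac{14119}{31307} + 35257\right) \left(-1062\right) = \frac{1103805018}{31307} \left(-1062\right) = - \frac{1172240929116}{31307}$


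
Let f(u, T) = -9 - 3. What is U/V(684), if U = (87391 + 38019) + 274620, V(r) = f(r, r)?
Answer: -200015/6 ≈ -33336.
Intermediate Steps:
f(u, T) = -12
V(r) = -12
U = 400030 (U = 125410 + 274620 = 400030)
U/V(684) = 400030/(-12) = 400030*(-1/12) = -200015/6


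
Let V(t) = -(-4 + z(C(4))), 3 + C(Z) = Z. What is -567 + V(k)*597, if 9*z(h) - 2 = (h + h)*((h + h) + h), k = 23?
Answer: 3871/3 ≈ 1290.3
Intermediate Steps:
C(Z) = -3 + Z
z(h) = 2/9 + 2*h²/3 (z(h) = 2/9 + ((h + h)*((h + h) + h))/9 = 2/9 + ((2*h)*(2*h + h))/9 = 2/9 + ((2*h)*(3*h))/9 = 2/9 + (6*h²)/9 = 2/9 + 2*h²/3)
V(t) = 28/9 (V(t) = -(-4 + (2/9 + 2*(-3 + 4)²/3)) = -(-4 + (2/9 + (⅔)*1²)) = -(-4 + (2/9 + (⅔)*1)) = -(-4 + (2/9 + ⅔)) = -(-4 + 8/9) = -1*(-28/9) = 28/9)
-567 + V(k)*597 = -567 + (28/9)*597 = -567 + 5572/3 = 3871/3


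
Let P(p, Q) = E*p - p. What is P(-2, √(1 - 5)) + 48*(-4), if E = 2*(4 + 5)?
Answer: -226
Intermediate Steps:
E = 18 (E = 2*9 = 18)
P(p, Q) = 17*p (P(p, Q) = 18*p - p = 17*p)
P(-2, √(1 - 5)) + 48*(-4) = 17*(-2) + 48*(-4) = -34 - 192 = -226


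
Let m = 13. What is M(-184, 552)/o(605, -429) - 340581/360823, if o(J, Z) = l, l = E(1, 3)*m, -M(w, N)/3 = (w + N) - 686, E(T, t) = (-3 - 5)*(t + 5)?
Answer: -313794267/150102368 ≈ -2.0905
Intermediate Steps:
E(T, t) = -40 - 8*t (E(T, t) = -8*(5 + t) = -40 - 8*t)
M(w, N) = 2058 - 3*N - 3*w (M(w, N) = -3*((w + N) - 686) = -3*((N + w) - 686) = -3*(-686 + N + w) = 2058 - 3*N - 3*w)
l = -832 (l = (-40 - 8*3)*13 = (-40 - 24)*13 = -64*13 = -832)
o(J, Z) = -832
M(-184, 552)/o(605, -429) - 340581/360823 = (2058 - 3*552 - 3*(-184))/(-832) - 340581/360823 = (2058 - 1656 + 552)*(-1/832) - 340581*1/360823 = 954*(-1/832) - 340581/360823 = -477/416 - 340581/360823 = -313794267/150102368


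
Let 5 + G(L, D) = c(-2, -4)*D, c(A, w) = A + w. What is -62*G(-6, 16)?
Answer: 6262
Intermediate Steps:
G(L, D) = -5 - 6*D (G(L, D) = -5 + (-2 - 4)*D = -5 - 6*D)
-62*G(-6, 16) = -62*(-5 - 6*16) = -62*(-5 - 96) = -62*(-101) = 6262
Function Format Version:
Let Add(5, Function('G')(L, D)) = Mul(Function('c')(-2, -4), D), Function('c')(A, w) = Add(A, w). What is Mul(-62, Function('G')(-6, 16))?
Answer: 6262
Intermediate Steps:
Function('G')(L, D) = Add(-5, Mul(-6, D)) (Function('G')(L, D) = Add(-5, Mul(Add(-2, -4), D)) = Add(-5, Mul(-6, D)))
Mul(-62, Function('G')(-6, 16)) = Mul(-62, Add(-5, Mul(-6, 16))) = Mul(-62, Add(-5, -96)) = Mul(-62, -101) = 6262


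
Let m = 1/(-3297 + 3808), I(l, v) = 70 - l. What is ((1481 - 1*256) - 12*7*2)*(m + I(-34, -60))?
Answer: 8024895/73 ≈ 1.0993e+5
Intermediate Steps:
m = 1/511 ≈ 0.0019569
((1481 - 1*256) - 12*7*2)*(m + I(-34, -60)) = ((1481 - 1*256) - 12*7*2)*(1/511 + (70 - 1*(-34))) = ((1481 - 256) - 84*2)*(1/511 + (70 + 34)) = (1225 - 168)*(1/511 + 104) = 1057*(53145/511) = 8024895/73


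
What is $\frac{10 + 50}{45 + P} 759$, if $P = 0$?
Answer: $1012$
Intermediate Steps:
$\frac{10 + 50}{45 + P} 759 = \frac{10 + 50}{45 + 0} \cdot 759 = \frac{60}{45} \cdot 759 = 60 \cdot \frac{1}{45} \cdot 759 = \frac{4}{3} \cdot 759 = 1012$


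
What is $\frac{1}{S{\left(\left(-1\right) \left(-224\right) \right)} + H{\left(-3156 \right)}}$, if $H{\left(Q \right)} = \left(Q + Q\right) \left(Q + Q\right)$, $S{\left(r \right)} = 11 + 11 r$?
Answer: $\frac{1}{39843819} \approx 2.5098 \cdot 10^{-8}$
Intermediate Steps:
$H{\left(Q \right)} = 4 Q^{2}$ ($H{\left(Q \right)} = 2 Q 2 Q = 4 Q^{2}$)
$\frac{1}{S{\left(\left(-1\right) \left(-224\right) \right)} + H{\left(-3156 \right)}} = \frac{1}{\left(11 + 11 \left(\left(-1\right) \left(-224\right)\right)\right) + 4 \left(-3156\right)^{2}} = \frac{1}{\left(11 + 11 \cdot 224\right) + 4 \cdot 9960336} = \frac{1}{\left(11 + 2464\right) + 39841344} = \frac{1}{2475 + 39841344} = \frac{1}{39843819}$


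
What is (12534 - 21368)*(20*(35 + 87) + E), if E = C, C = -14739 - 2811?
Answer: 133481740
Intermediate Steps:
C = -17550
E = -17550
(12534 - 21368)*(20*(35 + 87) + E) = (12534 - 21368)*(20*(35 + 87) - 17550) = -8834*(20*122 - 17550) = -8834*(2440 - 17550) = -8834*(-15110) = 133481740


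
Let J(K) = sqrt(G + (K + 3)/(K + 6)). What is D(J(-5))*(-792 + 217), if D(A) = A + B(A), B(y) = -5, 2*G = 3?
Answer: 2875 - 575*I*sqrt(2)/2 ≈ 2875.0 - 406.59*I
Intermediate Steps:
G = 3/2 (G = (1/2)*3 = 3/2 ≈ 1.5000)
J(K) = sqrt(3/2 + (3 + K)/(6 + K)) (J(K) = sqrt(3/2 + (K + 3)/(K + 6)) = sqrt(3/2 + (3 + K)/(6 + K)))
D(A) = -5 + A (D(A) = A - 5 = -5 + A)
D(J(-5))*(-792 + 217) = (-5 + sqrt(2)*sqrt((24 + 5*(-5))/(6 - 5))/2)*(-792 + 217) = (-5 + sqrt(2)*sqrt((24 - 25)/1)/2)*(-575) = (-5 + sqrt(2)*sqrt(1*(-1))/2)*(-575) = (-5 + sqrt(2)*sqrt(-1)/2)*(-575) = (-5 + sqrt(2)*I/2)*(-575) = (-5 + I*sqrt(2)/2)*(-575) = 2875 - 575*I*sqrt(2)/2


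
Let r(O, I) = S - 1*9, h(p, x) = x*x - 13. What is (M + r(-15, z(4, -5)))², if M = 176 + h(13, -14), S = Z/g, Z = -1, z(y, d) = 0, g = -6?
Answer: 4414201/36 ≈ 1.2262e+5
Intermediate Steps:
h(p, x) = -13 + x² (h(p, x) = x² - 13 = -13 + x²)
S = ⅙ (S = -1/(-6) = -1*(-⅙) = ⅙ ≈ 0.16667)
M = 359 (M = 176 + (-13 + (-14)²) = 176 + (-13 + 196) = 176 + 183 = 359)
r(O, I) = -53/6 (r(O, I) = ⅙ - 1*9 = ⅙ - 9 = -53/6)
(M + r(-15, z(4, -5)))² = (359 - 53/6)² = (2101/6)² = 4414201/36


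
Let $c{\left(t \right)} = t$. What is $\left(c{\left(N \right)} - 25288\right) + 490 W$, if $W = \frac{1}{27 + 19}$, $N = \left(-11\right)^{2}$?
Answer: $- \frac{578596}{23} \approx -25156.0$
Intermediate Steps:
$N = 121$
$W = \frac{1}{46} \approx 0.021739$
$\left(c{\left(N \right)} - 25288\right) + 490 W = \left(121 - 25288\right) + 490 \cdot \frac{1}{46} = -25167 + \frac{245}{23} = - \frac{578596}{23}$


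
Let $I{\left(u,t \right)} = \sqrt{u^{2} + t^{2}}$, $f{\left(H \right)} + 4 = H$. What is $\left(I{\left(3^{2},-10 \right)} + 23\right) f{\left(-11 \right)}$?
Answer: $-345 - 15 \sqrt{181} \approx -546.8$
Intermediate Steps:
$f{\left(H \right)} = -4 + H$
$I{\left(u,t \right)} = \sqrt{t^{2} + u^{2}}$
$\left(I{\left(3^{2},-10 \right)} + 23\right) f{\left(-11 \right)} = \left(\sqrt{\left(-10\right)^{2} + \left(3^{2}\right)^{2}} + 23\right) \left(-4 - 11\right) = \left(\sqrt{100 + 9^{2}} + 23\right) \left(-15\right) = \left(\sqrt{100 + 81} + 23\right) \left(-15\right) = \left(\sqrt{181} + 23\right) \left(-15\right) = \left(23 + \sqrt{181}\right) \left(-15\right) = -345 - 15 \sqrt{181}$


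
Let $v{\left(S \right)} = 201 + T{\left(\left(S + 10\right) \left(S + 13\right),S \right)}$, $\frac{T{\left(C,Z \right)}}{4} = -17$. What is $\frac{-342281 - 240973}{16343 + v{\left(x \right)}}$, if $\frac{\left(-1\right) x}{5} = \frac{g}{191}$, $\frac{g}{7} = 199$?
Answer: $- \frac{97209}{2746} \approx -35.4$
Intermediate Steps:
$T{\left(C,Z \right)} = -68$ ($T{\left(C,Z \right)} = 4 \left(-17\right) = -68$)
$g = 1393$ ($g = 7 \cdot 199 = 1393$)
$x = - \frac{6965}{191}$ ($x = - 5 \cdot \frac{1393}{191} = - 5 \cdot 1393 \cdot \frac{1}{191} = \left(-5\right) \frac{1393}{191} = - \frac{6965}{191} \approx -36.466$)
$v{\left(S \right)} = 133$ ($v{\left(S \right)} = 201 - 68 = 133$)
$\frac{-342281 - 240973}{16343 + v{\left(x \right)}} = \frac{-342281 - 240973}{16343 + 133} = - \frac{583254}{16476} = \left(-583254\right) \frac{1}{16476} = - \frac{97209}{2746}$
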